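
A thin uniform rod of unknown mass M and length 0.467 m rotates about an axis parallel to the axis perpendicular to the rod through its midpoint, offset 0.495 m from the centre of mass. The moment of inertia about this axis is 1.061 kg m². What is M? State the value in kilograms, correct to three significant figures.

4.03

I = I_cm + Md² = (1/12)ML² + Md² = M·[0.0833333·(0.467)² + (0.495)²] = M·0.2632.
So M = 1.061 / 0.2632 = 4.0312 kg.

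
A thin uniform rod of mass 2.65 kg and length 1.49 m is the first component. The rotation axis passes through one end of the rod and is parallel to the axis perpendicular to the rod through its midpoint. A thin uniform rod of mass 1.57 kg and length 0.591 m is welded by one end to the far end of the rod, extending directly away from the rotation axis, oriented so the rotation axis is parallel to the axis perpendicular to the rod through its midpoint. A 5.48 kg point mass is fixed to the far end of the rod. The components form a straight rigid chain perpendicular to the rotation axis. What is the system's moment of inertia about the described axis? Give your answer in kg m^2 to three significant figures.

Thin rod: I_cm = (1/12)ML² = (1/12)(2.65)(1.49)² = 0.49027 kg m^2; centre at d = 0.745 m, so the parallel axis theorem gives I = 0.49027 + (2.65)(0.745)² = 1.9611 kg m^2.
Thin rod: I_cm = (1/12)ML² = (1/12)(1.57)(0.591)² = 0.045698 kg m^2; centre at d = 0.745 + 0.745 + 0.2955 = 1.7855 m, so the parallel axis theorem gives I = 0.045698 + (1.57)(1.7855)² = 5.0509 kg m^2.
Point mass: I_cm = 0; centre at d = 0.745 + 0.745 + 0.2955 + 0.2955 = 2.081 m, so the parallel axis theorem gives I = 0 + (5.48)(2.081)² = 23.731 kg m^2.
Total I = 1.9611 + 5.0509 + 23.731 = 30.743 kg m^2.

30.7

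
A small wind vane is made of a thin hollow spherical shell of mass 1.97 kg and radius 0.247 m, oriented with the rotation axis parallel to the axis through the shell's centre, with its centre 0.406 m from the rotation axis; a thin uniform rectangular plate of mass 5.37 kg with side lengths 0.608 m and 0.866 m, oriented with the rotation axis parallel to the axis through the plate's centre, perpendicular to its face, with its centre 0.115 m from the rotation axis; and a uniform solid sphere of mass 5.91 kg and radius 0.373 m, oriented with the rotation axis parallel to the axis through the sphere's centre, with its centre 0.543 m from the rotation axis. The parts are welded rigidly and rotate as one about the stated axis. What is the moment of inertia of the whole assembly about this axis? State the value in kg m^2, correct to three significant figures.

Spherical shell: I_cm = (2/3)MR² = (2/3)(1.97)(0.247)² = 0.080125 kg m^2; centre at d = 0.406 m, so the parallel axis theorem gives I = 0.080125 + (1.97)(0.406)² = 0.40485 kg m^2.
Rectangular plate: I_cm = (1/12)M(a²+b²) = (1/12)(5.37)[(0.608)² + (0.866)²] = 0.50103 kg m^2; centre at d = 0.115 m, so the parallel axis theorem gives I = 0.50103 + (5.37)(0.115)² = 0.57205 kg m^2.
Solid sphere: I_cm = (2/5)MR² = (2/5)(5.91)(0.373)² = 0.3289 kg m^2; centre at d = 0.543 m, so the parallel axis theorem gives I = 0.3289 + (5.91)(0.543)² = 2.0715 kg m^2.
Total I = 0.40485 + 0.57205 + 2.0715 = 3.0484 kg m^2.

3.05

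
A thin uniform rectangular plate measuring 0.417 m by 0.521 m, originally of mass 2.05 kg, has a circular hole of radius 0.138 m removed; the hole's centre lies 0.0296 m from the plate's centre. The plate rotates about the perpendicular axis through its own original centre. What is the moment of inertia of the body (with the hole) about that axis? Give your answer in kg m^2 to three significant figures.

0.0702

Unpierced body about its centre: I₀ = (1/12)M(a²+b²) = (1/12)(2.05)[(0.417)² + (0.521)²] = 0.076077 kg m^2.
The removed disk has mass m = M·πr²/(ab) = (2.05)·π(0.138)²/(0.417·0.521) = 0.56453 kg (same uniform areal density).
Its moment of inertia about the rotation axis (parallel-axis theorem): I_hole = (1/2)mr² + md² = (1/2)(0.56453)(0.138)² + (0.56453)(0.0296)² = 0.0058701 kg m^2.
Treating the hole as negative mass, I = I₀ − I_hole = 0.076077 − 0.0058701 = 0.070207 kg m^2.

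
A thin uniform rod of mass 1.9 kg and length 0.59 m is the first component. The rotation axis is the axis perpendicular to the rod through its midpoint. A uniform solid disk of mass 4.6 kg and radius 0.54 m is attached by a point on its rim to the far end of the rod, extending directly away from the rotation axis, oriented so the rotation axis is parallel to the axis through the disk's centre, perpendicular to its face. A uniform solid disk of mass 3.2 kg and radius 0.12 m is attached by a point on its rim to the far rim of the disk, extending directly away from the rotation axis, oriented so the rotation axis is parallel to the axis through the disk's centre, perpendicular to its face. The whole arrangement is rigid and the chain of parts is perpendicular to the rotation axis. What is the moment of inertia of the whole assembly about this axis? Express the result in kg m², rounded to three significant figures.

11.1

Thin rod: I_cm = (1/12)ML² = (1/12)(1.9)(0.59)² = 0.055116 kg m²; axis through the centre, so I = 0.055116 kg m².
Solid disk: I_cm = (1/2)MR² = (1/2)(4.6)(0.54)² = 0.67068 kg m²; centre at d = 0.295 + 0.54 = 0.835 m, so I = I_cm + Md² gives I = 0.67068 + (4.6)(0.835)² = 3.8779 kg m².
Solid disk: I_cm = (1/2)MR² = (1/2)(3.2)(0.12)² = 0.02304 kg m²; centre at d = 0.295 + 0.54 + 0.54 + 0.12 = 1.495 m, so I = I_cm + Md² gives I = 0.02304 + (3.2)(1.495)² = 7.1751 kg m².
Total I = 0.055116 + 3.8779 + 7.1751 = 11.108 kg m².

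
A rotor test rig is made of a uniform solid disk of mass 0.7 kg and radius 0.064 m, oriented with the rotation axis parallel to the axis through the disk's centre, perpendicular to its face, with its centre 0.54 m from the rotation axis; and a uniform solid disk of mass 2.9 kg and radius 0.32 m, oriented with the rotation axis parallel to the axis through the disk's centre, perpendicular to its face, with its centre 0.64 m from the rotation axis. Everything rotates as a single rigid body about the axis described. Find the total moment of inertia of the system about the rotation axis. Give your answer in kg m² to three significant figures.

1.54

Solid disk: I_cm = (1/2)MR² = (1/2)(0.7)(0.064)² = 0.0014336 kg m²; centre at d = 0.54 m, so I = I_cm + Md² gives I = 0.0014336 + (0.7)(0.54)² = 0.20555 kg m².
Solid disk: I_cm = (1/2)MR² = (1/2)(2.9)(0.32)² = 0.14848 kg m²; centre at d = 0.64 m, so I = I_cm + Md² gives I = 0.14848 + (2.9)(0.64)² = 1.3363 kg m².
Total I = 0.20555 + 1.3363 = 1.5419 kg m².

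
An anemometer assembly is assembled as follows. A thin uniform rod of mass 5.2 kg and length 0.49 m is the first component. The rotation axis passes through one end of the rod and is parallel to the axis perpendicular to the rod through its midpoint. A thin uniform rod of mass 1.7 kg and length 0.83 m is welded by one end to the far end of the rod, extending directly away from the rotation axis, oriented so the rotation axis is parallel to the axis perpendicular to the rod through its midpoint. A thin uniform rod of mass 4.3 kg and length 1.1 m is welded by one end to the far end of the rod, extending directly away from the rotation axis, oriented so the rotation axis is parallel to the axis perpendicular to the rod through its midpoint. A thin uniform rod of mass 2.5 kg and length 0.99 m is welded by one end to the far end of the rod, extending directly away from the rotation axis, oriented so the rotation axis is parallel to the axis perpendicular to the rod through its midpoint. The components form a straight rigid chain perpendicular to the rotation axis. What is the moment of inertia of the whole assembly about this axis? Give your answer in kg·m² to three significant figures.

Thin rod: I_cm = (1/12)ML² = (1/12)(5.2)(0.49)² = 0.10404 kg·m²; centre at d = 0.245 m, so I = I_cm + Md² gives I = 0.10404 + (5.2)(0.245)² = 0.41617 kg·m².
Thin rod: I_cm = (1/12)ML² = (1/12)(1.7)(0.83)² = 0.097594 kg·m²; centre at d = 0.245 + 0.245 + 0.415 = 0.905 m, so I = I_cm + Md² gives I = 0.097594 + (1.7)(0.905)² = 1.4899 kg·m².
Thin rod: I_cm = (1/12)ML² = (1/12)(4.3)(1.1)² = 0.43358 kg·m²; centre at d = 0.245 + 0.245 + 0.415 + 0.415 + 0.55 = 1.87 m, so I = I_cm + Md² gives I = 0.43358 + (4.3)(1.87)² = 15.47 kg·m².
Thin rod: I_cm = (1/12)ML² = (1/12)(2.5)(0.99)² = 0.20419 kg·m²; centre at d = 0.245 + 0.245 + 0.415 + 0.415 + 0.55 + 0.55 + 0.495 = 2.915 m, so I = I_cm + Md² gives I = 0.20419 + (2.5)(2.915)² = 21.447 kg·m².
Total I = 0.41617 + 1.4899 + 15.47 + 21.447 = 38.824 kg·m².

38.8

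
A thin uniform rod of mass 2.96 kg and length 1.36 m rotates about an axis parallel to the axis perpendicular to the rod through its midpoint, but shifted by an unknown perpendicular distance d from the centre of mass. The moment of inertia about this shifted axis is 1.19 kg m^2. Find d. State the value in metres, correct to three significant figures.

0.498

About the centre-of-mass axis, I_cm = (1/12)ML² = (1/12)(2.96)(1.36)² = 0.45623 kg m^2.
Parallel axis theorem: I = I_cm + Md², so Md² = 1.19 − 0.45623 = 0.73377 kg m^2.
d = √(0.73377 / 2.96) = 0.49789 m.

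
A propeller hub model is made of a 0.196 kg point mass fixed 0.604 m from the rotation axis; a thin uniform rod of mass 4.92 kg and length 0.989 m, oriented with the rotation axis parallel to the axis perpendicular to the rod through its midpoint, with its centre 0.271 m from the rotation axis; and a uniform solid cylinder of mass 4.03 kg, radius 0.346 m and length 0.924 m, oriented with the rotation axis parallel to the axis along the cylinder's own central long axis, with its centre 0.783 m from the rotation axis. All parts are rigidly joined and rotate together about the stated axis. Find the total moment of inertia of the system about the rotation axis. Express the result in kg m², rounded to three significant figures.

Point mass: I_cm = 0; centre at d = 0.604 m, so I = I_cm + Md² gives I = 0 + (0.196)(0.604)² = 0.071504 kg m².
Thin rod: I_cm = (1/12)ML² = (1/12)(4.92)(0.989)² = 0.40103 kg m²; centre at d = 0.271 m, so I = I_cm + Md² gives I = 0.40103 + (4.92)(0.271)² = 0.76236 kg m².
Solid cylinder: I_cm = (1/2)MR² = (1/2)(4.03)(0.346)² = 0.24123 kg m²; centre at d = 0.783 m, so I = I_cm + Md² gives I = 0.24123 + (4.03)(0.783)² = 2.712 kg m².
Total I = 0.071504 + 0.76236 + 2.712 = 3.5458 kg m².

3.55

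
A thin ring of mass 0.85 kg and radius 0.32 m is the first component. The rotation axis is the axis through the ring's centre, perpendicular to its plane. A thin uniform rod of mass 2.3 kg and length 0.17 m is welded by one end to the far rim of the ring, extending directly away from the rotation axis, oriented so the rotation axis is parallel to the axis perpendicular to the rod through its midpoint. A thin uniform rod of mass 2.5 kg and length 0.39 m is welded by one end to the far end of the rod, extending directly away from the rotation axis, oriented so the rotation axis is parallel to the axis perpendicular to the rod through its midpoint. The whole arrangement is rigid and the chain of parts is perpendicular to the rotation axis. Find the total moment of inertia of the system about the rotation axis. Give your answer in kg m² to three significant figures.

Thin ring: I_cm = MR² = (0.85)(0.32)² = 0.08704 kg m²; axis through the centre, so I = 0.08704 kg m².
Thin rod: I_cm = (1/12)ML² = (1/12)(2.3)(0.17)² = 0.0055392 kg m²; centre at d = 0.32 + 0.085 = 0.405 m, so the parallel axis theorem gives I = 0.0055392 + (2.3)(0.405)² = 0.3828 kg m².
Thin rod: I_cm = (1/12)ML² = (1/12)(2.5)(0.39)² = 0.031688 kg m²; centre at d = 0.32 + 0.085 + 0.085 + 0.195 = 0.685 m, so the parallel axis theorem gives I = 0.031688 + (2.5)(0.685)² = 1.2048 kg m².
Total I = 0.08704 + 0.3828 + 1.2048 = 1.6746 kg m².

1.67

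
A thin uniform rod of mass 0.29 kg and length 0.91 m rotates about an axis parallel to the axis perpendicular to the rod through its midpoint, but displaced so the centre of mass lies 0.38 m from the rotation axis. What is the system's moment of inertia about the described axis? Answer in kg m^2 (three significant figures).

I_cm = (1/12)ML² = (1/12)(0.29)(0.91)² = 0.020012 kg m^2; centre at d = 0.38 m, so the parallel axis theorem gives I = 0.020012 + (0.29)(0.38)² = 0.061888 kg m^2.

0.0619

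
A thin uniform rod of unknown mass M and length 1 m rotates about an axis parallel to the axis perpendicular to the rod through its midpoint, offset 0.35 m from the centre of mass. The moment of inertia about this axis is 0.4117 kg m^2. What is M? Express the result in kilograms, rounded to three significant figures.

I = I_cm + Md² = (1/12)ML² + Md² = M·[0.0833333·(1)² + (0.35)²] = M·0.20583.
So M = 0.4117 / 0.20583 = 2.0002 kg.

2.00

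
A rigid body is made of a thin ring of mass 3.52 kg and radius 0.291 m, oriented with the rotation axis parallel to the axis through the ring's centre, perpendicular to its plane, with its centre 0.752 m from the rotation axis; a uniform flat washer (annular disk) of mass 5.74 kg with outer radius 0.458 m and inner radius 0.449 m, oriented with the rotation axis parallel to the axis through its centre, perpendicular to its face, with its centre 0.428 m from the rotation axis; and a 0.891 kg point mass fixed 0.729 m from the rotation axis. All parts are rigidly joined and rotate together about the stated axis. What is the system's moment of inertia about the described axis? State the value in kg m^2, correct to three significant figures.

4.99

Thin ring: I_cm = MR² = (3.52)(0.291)² = 0.29808 kg m^2; centre at d = 0.752 m, so I = I_cm + Md² gives I = 0.29808 + (3.52)(0.752)² = 2.2887 kg m^2.
Annular disk: I_cm = (1/2)M(R²+r²) = (1/2)(5.74)[(0.458)² + (0.449)²] = 1.1806 kg m^2; centre at d = 0.428 m, so I = I_cm + Md² gives I = 1.1806 + (5.74)(0.428)² = 2.2321 kg m^2.
Point mass: I_cm = 0; centre at d = 0.729 m, so I = I_cm + Md² gives I = 0 + (0.891)(0.729)² = 0.47351 kg m^2.
Total I = 2.2887 + 2.2321 + 0.47351 = 4.9943 kg m^2.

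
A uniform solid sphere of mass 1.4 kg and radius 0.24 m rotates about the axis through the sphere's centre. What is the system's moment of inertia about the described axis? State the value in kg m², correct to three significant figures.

0.0323

I_cm = (2/5)MR² = (2/5)(1.4)(0.24)² = 0.032256 kg m²; axis through the centre, so I = 0.032256 kg m².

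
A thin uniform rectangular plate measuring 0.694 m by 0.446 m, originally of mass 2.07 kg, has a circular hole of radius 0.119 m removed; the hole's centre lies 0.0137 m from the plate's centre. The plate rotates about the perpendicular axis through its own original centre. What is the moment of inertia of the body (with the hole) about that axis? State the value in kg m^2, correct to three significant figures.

0.115

Unpierced body about its centre: I₀ = (1/12)M(a²+b²) = (1/12)(2.07)[(0.694)² + (0.446)²] = 0.1174 kg m^2.
The removed disk has mass m = M·πr²/(ab) = (2.07)·π(0.119)²/(0.694·0.446) = 0.29752 kg (same uniform areal density).
Its moment of inertia about the rotation axis (parallel-axis theorem): I_hole = (1/2)mr² + md² = (1/2)(0.29752)(0.119)² + (0.29752)(0.0137)² = 0.0021625 kg m^2.
Treating the hole as negative mass, I = I₀ − I_hole = 0.1174 − 0.0021625 = 0.11523 kg m^2.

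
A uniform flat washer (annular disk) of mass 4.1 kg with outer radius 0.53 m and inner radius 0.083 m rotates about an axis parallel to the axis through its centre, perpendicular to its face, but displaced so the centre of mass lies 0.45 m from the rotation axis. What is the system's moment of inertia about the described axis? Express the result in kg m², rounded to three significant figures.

1.42

I_cm = (1/2)M(R²+r²) = (1/2)(4.1)[(0.53)² + (0.083)²] = 0.58997 kg m²; centre at d = 0.45 m, so the parallel axis theorem gives I = 0.58997 + (4.1)(0.45)² = 1.4202 kg m².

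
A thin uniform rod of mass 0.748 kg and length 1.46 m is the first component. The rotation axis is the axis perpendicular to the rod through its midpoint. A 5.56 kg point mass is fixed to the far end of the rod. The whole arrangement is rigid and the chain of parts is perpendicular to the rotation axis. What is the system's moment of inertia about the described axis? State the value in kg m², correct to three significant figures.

Thin rod: I_cm = (1/12)ML² = (1/12)(0.748)(1.46)² = 0.13287 kg m²; axis through the centre, so I = 0.13287 kg m².
Point mass: I_cm = 0; centre at d = 0.73 m, so the parallel axis theorem gives I = 0 + (5.56)(0.73)² = 2.9629 kg m².
Total I = 0.13287 + 2.9629 = 3.0958 kg m².

3.10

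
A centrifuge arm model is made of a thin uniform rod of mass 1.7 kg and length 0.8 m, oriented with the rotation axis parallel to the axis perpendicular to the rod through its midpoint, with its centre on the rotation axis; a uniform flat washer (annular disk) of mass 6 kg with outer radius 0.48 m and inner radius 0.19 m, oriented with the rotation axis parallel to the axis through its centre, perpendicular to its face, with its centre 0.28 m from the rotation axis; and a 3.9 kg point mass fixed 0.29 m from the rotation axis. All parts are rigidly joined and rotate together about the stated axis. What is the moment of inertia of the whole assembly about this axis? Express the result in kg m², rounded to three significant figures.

Thin rod: I_cm = (1/12)ML² = (1/12)(1.7)(0.8)² = 0.090667 kg m²; axis through the centre, so I = 0.090667 kg m².
Annular disk: I_cm = (1/2)M(R²+r²) = (1/2)(6)[(0.48)² + (0.19)²] = 0.7995 kg m²; centre at d = 0.28 m, so the parallel axis theorem gives I = 0.7995 + (6)(0.28)² = 1.2699 kg m².
Point mass: I_cm = 0; centre at d = 0.29 m, so the parallel axis theorem gives I = 0 + (3.9)(0.29)² = 0.32799 kg m².
Total I = 0.090667 + 1.2699 + 0.32799 = 1.6886 kg m².

1.69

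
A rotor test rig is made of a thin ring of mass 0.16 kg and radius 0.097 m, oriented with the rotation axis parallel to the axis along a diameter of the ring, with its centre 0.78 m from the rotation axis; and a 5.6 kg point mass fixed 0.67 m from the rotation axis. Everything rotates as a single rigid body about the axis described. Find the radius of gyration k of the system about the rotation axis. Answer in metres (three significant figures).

Thin ring: I_cm = (1/2)MR² = (1/2)(0.16)(0.097)² = 0.00075272 kg m²; centre at d = 0.78 m, so the parallel axis theorem gives I = 0.00075272 + (0.16)(0.78)² = 0.098097 kg m².
Point mass: I_cm = 0; centre at d = 0.67 m, so the parallel axis theorem gives I = 0 + (5.6)(0.67)² = 2.5138 kg m².
Total I = 2.6119 kg m²; total mass M = 5.76 kg.
k = √(I/M) = √(2.6119/5.76) = 0.6734 m.

0.673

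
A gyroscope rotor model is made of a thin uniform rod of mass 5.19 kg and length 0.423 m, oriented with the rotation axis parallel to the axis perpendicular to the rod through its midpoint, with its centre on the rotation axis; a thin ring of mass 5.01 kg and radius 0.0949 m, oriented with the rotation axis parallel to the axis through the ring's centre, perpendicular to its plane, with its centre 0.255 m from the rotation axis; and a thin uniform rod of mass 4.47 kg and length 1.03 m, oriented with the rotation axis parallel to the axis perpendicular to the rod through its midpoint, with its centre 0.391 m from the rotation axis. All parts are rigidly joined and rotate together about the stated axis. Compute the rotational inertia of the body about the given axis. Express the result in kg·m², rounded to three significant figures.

1.53

Thin rod: I_cm = (1/12)ML² = (1/12)(5.19)(0.423)² = 0.077387 kg·m²; axis through the centre, so I = 0.077387 kg·m².
Thin ring: I_cm = MR² = (5.01)(0.0949)² = 0.04512 kg·m²; centre at d = 0.255 m, so the parallel axis theorem gives I = 0.04512 + (5.01)(0.255)² = 0.3709 kg·m².
Thin rod: I_cm = (1/12)ML² = (1/12)(4.47)(1.03)² = 0.39519 kg·m²; centre at d = 0.391 m, so the parallel axis theorem gives I = 0.39519 + (4.47)(0.391)² = 1.0786 kg·m².
Total I = 0.077387 + 0.3709 + 1.0786 = 1.5268 kg·m².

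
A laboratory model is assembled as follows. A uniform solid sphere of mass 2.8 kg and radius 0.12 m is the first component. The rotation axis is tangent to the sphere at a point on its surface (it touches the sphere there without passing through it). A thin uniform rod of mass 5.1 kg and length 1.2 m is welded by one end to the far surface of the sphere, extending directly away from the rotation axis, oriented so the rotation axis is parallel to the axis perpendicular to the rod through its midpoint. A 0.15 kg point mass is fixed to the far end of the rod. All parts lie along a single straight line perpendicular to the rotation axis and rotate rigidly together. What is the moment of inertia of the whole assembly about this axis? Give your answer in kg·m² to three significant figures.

4.58

Solid sphere: I_cm = (2/5)MR² = (2/5)(2.8)(0.12)² = 0.016128 kg·m²; centre at d = 0.12 m, so the parallel axis theorem gives I = 0.016128 + (2.8)(0.12)² = 0.056448 kg·m².
Thin rod: I_cm = (1/12)ML² = (1/12)(5.1)(1.2)² = 0.612 kg·m²; centre at d = 0.12 + 0.12 + 0.6 = 0.84 m, so the parallel axis theorem gives I = 0.612 + (5.1)(0.84)² = 4.2106 kg·m².
Point mass: I_cm = 0; centre at d = 0.12 + 0.12 + 0.6 + 0.6 = 1.44 m, so the parallel axis theorem gives I = 0 + (0.15)(1.44)² = 0.31104 kg·m².
Total I = 0.056448 + 4.2106 + 0.31104 = 4.578 kg·m².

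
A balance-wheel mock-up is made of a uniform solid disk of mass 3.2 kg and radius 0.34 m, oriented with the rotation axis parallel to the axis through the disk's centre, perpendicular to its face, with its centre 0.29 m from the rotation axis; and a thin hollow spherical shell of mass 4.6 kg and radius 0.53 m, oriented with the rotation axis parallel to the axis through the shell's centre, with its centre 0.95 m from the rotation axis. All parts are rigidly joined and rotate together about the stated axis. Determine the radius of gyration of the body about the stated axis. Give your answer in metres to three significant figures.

Solid disk: I_cm = (1/2)MR² = (1/2)(3.2)(0.34)² = 0.18496 kg·m²; centre at d = 0.29 m, so I = I_cm + Md² gives I = 0.18496 + (3.2)(0.29)² = 0.45408 kg·m².
Spherical shell: I_cm = (2/3)MR² = (2/3)(4.6)(0.53)² = 0.86143 kg·m²; centre at d = 0.95 m, so I = I_cm + Md² gives I = 0.86143 + (4.6)(0.95)² = 5.0129 kg·m².
Total I = 5.467 kg·m²; total mass M = 7.8 kg.
k = √(I/M) = √(5.467/7.8) = 0.8372 m.

0.837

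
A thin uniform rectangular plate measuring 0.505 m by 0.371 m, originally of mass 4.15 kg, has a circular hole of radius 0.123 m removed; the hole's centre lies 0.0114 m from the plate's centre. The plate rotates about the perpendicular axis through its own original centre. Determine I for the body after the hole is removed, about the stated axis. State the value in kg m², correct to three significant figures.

0.128

Unpierced body about its centre: I₀ = (1/12)M(a²+b²) = (1/12)(4.15)[(0.505)² + (0.371)²] = 0.1358 kg m².
The removed disk has mass m = M·πr²/(ab) = (4.15)·π(0.123)²/(0.505·0.371) = 1.0528 kg (same uniform areal density).
Its moment of inertia about the rotation axis (parallel-axis theorem): I_hole = (1/2)mr² + md² = (1/2)(1.0528)(0.123)² + (1.0528)(0.0114)² = 0.0081007 kg m².
Treating the hole as negative mass, I = I₀ − I_hole = 0.1358 − 0.0081007 = 0.1277 kg m².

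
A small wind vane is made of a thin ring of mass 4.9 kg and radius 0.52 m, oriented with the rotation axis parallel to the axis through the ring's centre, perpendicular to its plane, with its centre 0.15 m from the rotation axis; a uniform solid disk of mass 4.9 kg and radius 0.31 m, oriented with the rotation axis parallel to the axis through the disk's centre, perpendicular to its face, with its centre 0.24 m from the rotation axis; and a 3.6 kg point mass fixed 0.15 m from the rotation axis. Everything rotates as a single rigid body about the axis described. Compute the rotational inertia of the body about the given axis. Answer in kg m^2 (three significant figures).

Thin ring: I_cm = MR² = (4.9)(0.52)² = 1.325 kg m^2; centre at d = 0.15 m, so I = I_cm + Md² gives I = 1.325 + (4.9)(0.15)² = 1.4352 kg m^2.
Solid disk: I_cm = (1/2)MR² = (1/2)(4.9)(0.31)² = 0.23545 kg m^2; centre at d = 0.24 m, so I = I_cm + Md² gives I = 0.23545 + (4.9)(0.24)² = 0.51768 kg m^2.
Point mass: I_cm = 0; centre at d = 0.15 m, so I = I_cm + Md² gives I = 0 + (3.6)(0.15)² = 0.081 kg m^2.
Total I = 1.4352 + 0.51768 + 0.081 = 2.0339 kg m^2.

2.03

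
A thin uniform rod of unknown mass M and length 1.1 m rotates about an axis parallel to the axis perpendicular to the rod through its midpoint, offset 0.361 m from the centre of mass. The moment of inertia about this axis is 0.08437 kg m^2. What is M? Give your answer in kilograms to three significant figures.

I = I_cm + Md² = (1/12)ML² + Md² = M·[0.0833333·(1.1)² + (0.361)²] = M·0.23115.
So M = 0.08437 / 0.23115 = 0.36499 kg.

0.365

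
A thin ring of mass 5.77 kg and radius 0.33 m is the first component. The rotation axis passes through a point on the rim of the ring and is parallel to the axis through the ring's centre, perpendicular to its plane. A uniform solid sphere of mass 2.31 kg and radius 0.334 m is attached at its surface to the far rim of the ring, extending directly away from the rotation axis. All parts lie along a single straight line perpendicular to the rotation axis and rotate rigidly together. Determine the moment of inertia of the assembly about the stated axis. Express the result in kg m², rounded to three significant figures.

Thin ring: I_cm = MR² = (5.77)(0.33)² = 0.62835 kg m²; centre at d = 0.33 m, so I = I_cm + Md² gives I = 0.62835 + (5.77)(0.33)² = 1.2567 kg m².
Solid sphere: I_cm = (2/5)MR² = (2/5)(2.31)(0.334)² = 0.10308 kg m²; centre at d = 0.33 + 0.33 + 0.334 = 0.994 m, so I = I_cm + Md² gives I = 0.10308 + (2.31)(0.994)² = 2.3854 kg m².
Total I = 1.2567 + 2.3854 = 3.6421 kg m².

3.64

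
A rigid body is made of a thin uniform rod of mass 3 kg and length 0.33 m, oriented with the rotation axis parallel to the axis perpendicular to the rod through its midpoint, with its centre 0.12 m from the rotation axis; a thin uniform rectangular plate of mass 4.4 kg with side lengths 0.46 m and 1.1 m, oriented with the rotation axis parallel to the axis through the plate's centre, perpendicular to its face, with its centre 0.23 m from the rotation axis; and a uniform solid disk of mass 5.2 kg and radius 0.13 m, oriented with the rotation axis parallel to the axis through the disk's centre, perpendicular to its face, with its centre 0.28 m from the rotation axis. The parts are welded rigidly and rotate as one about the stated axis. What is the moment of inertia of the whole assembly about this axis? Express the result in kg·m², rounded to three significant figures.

Thin rod: I_cm = (1/12)ML² = (1/12)(3)(0.33)² = 0.027225 kg·m²; centre at d = 0.12 m, so the parallel axis theorem gives I = 0.027225 + (3)(0.12)² = 0.070425 kg·m².
Rectangular plate: I_cm = (1/12)M(a²+b²) = (1/12)(4.4)[(0.46)² + (1.1)²] = 0.52125 kg·m²; centre at d = 0.23 m, so the parallel axis theorem gives I = 0.52125 + (4.4)(0.23)² = 0.75401 kg·m².
Solid disk: I_cm = (1/2)MR² = (1/2)(5.2)(0.13)² = 0.04394 kg·m²; centre at d = 0.28 m, so the parallel axis theorem gives I = 0.04394 + (5.2)(0.28)² = 0.45162 kg·m².
Total I = 0.070425 + 0.75401 + 0.45162 = 1.2761 kg·m².

1.28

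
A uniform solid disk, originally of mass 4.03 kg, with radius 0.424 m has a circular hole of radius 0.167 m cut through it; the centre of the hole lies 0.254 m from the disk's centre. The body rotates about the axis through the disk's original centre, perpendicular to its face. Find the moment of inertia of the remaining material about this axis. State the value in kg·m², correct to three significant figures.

Unpierced body about its centre: I₀ = (1/2)MR² = (1/2)(4.03)(0.424)² = 0.36225 kg·m².
The removed disk has mass m = M·(r/R)² = (4.03)(0.167/0.424)² = 0.62518 kg (same uniform areal density).
Its moment of inertia about the rotation axis (parallel-axis theorem): I_hole = (1/2)mr² + md² = (1/2)(0.62518)(0.167)² + (0.62518)(0.254)² = 0.049052 kg·m².
Treating the hole as negative mass, I = I₀ − I_hole = 0.36225 − 0.049052 = 0.3132 kg·m².

0.313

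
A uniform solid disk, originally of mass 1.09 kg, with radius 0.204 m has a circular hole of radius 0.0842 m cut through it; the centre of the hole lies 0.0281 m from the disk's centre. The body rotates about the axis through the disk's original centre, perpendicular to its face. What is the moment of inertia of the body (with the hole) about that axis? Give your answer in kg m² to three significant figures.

0.0219

Unpierced body about its centre: I₀ = (1/2)MR² = (1/2)(1.09)(0.204)² = 0.022681 kg m².
The removed disk has mass m = M·(r/R)² = (1.09)(0.0842/0.204)² = 0.18569 kg (same uniform areal density).
Its moment of inertia about the rotation axis (parallel-axis theorem): I_hole = (1/2)mr² + md² = (1/2)(0.18569)(0.0842)² + (0.18569)(0.0281)² = 0.00080486 kg m².
Treating the hole as negative mass, I = I₀ − I_hole = 0.022681 − 0.00080486 = 0.021876 kg m².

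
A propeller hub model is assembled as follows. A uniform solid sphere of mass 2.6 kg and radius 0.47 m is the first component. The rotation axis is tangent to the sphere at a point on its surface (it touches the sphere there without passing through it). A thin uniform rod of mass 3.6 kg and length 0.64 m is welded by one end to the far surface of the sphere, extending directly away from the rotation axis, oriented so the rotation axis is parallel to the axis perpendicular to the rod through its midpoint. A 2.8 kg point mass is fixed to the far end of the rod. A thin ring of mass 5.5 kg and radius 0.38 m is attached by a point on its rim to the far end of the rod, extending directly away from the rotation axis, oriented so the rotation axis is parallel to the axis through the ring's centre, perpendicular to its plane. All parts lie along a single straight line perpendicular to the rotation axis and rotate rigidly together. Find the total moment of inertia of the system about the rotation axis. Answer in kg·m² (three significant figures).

Solid sphere: I_cm = (2/5)MR² = (2/5)(2.6)(0.47)² = 0.22974 kg·m²; centre at d = 0.47 m, so the parallel axis theorem gives I = 0.22974 + (2.6)(0.47)² = 0.80408 kg·m².
Thin rod: I_cm = (1/12)ML² = (1/12)(3.6)(0.64)² = 0.12288 kg·m²; centre at d = 0.47 + 0.47 + 0.32 = 1.26 m, so the parallel axis theorem gives I = 0.12288 + (3.6)(1.26)² = 5.8382 kg·m².
Point mass: I_cm = 0; centre at d = 0.47 + 0.47 + 0.32 + 0.32 = 1.58 m, so the parallel axis theorem gives I = 0 + (2.8)(1.58)² = 6.9899 kg·m².
Thin ring: I_cm = MR² = (5.5)(0.38)² = 0.7942 kg·m²; centre at d = 0.47 + 0.47 + 0.32 + 0.32 + 0.38 = 1.96 m, so the parallel axis theorem gives I = 0.7942 + (5.5)(1.96)² = 21.923 kg·m².
Total I = 0.80408 + 5.8382 + 6.9899 + 21.923 = 35.555 kg·m².

35.6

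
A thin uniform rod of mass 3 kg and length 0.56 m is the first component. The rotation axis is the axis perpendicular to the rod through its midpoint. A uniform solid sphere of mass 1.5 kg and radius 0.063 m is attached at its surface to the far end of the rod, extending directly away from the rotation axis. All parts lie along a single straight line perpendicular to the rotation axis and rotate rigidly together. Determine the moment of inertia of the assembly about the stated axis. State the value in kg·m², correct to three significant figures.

0.257

Thin rod: I_cm = (1/12)ML² = (1/12)(3)(0.56)² = 0.0784 kg·m²; axis through the centre, so I = 0.0784 kg·m².
Solid sphere: I_cm = (2/5)MR² = (2/5)(1.5)(0.063)² = 0.0023814 kg·m²; centre at d = 0.28 + 0.063 = 0.343 m, so the parallel axis theorem gives I = 0.0023814 + (1.5)(0.343)² = 0.17885 kg·m².
Total I = 0.0784 + 0.17885 = 0.25725 kg·m².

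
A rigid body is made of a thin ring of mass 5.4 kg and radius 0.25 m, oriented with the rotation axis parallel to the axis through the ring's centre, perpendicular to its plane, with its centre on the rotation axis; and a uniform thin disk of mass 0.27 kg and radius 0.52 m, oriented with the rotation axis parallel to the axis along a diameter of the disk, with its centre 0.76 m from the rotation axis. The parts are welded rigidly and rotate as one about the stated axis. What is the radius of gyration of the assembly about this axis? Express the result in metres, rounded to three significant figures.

Thin ring: I_cm = MR² = (5.4)(0.25)² = 0.3375 kg m²; axis through the centre, so I = 0.3375 kg m².
Thin disk: I_cm = (1/4)MR² = (1/4)(0.27)(0.52)² = 0.018252 kg m²; centre at d = 0.76 m, so I = I_cm + Md² gives I = 0.018252 + (0.27)(0.76)² = 0.1742 kg m².
Total I = 0.5117 kg m²; total mass M = 5.67 kg.
k = √(I/M) = √(0.5117/5.67) = 0.30041 m.

0.300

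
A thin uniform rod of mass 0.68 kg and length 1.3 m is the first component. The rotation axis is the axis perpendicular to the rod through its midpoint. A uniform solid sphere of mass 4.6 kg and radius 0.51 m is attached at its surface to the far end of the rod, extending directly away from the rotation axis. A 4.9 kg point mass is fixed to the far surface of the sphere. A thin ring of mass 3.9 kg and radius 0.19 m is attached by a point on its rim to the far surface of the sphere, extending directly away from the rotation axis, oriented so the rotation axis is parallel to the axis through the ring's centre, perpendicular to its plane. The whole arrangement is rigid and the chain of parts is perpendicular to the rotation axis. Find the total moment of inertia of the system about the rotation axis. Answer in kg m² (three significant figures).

Thin rod: I_cm = (1/12)ML² = (1/12)(0.68)(1.3)² = 0.095767 kg m²; axis through the centre, so I = 0.095767 kg m².
Solid sphere: I_cm = (2/5)MR² = (2/5)(4.6)(0.51)² = 0.47858 kg m²; centre at d = 0.65 + 0.51 = 1.16 m, so I = I_cm + Md² gives I = 0.47858 + (4.6)(1.16)² = 6.6683 kg m².
Point mass: I_cm = 0; centre at d = 0.65 + 0.51 + 0.51 = 1.67 m, so I = I_cm + Md² gives I = 0 + (4.9)(1.67)² = 13.666 kg m².
Thin ring: I_cm = MR² = (3.9)(0.19)² = 0.14079 kg m²; centre at d = 0.65 + 0.51 + 0.51 + 0.19 = 1.86 m, so I = I_cm + Md² gives I = 0.14079 + (3.9)(1.86)² = 13.633 kg m².
Total I = 0.095767 + 6.6683 + 13.666 + 13.633 = 34.063 kg m².

34.1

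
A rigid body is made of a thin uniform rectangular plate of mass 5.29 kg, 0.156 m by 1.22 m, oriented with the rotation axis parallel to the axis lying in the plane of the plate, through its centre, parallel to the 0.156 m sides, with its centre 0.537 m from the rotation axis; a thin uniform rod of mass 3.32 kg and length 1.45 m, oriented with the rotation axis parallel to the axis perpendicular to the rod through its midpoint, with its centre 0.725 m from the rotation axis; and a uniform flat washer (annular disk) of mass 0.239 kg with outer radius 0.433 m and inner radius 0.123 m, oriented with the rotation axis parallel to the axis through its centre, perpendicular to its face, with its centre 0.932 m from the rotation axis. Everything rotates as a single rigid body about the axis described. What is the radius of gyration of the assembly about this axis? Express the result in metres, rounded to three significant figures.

0.732

Rectangular plate: I_cm = (1/12)Mb² = (1/12)(5.29)(1.22)² = 0.65614 kg m²; centre at d = 0.537 m, so I = I_cm + Md² gives I = 0.65614 + (5.29)(0.537)² = 2.1816 kg m².
Thin rod: I_cm = (1/12)ML² = (1/12)(3.32)(1.45)² = 0.58169 kg m²; centre at d = 0.725 m, so I = I_cm + Md² gives I = 0.58169 + (3.32)(0.725)² = 2.3268 kg m².
Annular disk: I_cm = (1/2)M(R²+r²) = (1/2)(0.239)[(0.433)² + (0.123)²] = 0.024213 kg m²; centre at d = 0.932 m, so I = I_cm + Md² gives I = 0.024213 + (0.239)(0.932)² = 0.23181 kg m².
Total I = 4.7402 kg m²; total mass M = 8.849 kg.
k = √(I/M) = √(4.7402/8.849) = 0.7319 m.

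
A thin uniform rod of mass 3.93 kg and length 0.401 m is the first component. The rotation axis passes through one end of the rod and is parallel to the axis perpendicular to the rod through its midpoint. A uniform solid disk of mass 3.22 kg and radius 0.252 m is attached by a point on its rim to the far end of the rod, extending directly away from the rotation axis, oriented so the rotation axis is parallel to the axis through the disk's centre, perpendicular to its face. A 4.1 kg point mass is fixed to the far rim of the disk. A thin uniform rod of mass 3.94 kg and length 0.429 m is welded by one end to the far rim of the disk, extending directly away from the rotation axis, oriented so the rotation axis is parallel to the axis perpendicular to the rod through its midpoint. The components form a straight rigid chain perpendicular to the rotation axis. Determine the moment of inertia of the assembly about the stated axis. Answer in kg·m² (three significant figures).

Thin rod: I_cm = (1/12)ML² = (1/12)(3.93)(0.401)² = 0.052662 kg·m²; centre at d = 0.2005 m, so the parallel axis theorem gives I = 0.052662 + (3.93)(0.2005)² = 0.21065 kg·m².
Solid disk: I_cm = (1/2)MR² = (1/2)(3.22)(0.252)² = 0.10224 kg·m²; centre at d = 0.2005 + 0.2005 + 0.252 = 0.653 m, so the parallel axis theorem gives I = 0.10224 + (3.22)(0.653)² = 1.4753 kg·m².
Point mass: I_cm = 0; centre at d = 0.2005 + 0.2005 + 0.252 + 0.252 = 0.905 m, so the parallel axis theorem gives I = 0 + (4.1)(0.905)² = 3.358 kg·m².
Thin rod: I_cm = (1/12)ML² = (1/12)(3.94)(0.429)² = 0.060427 kg·m²; centre at d = 0.2005 + 0.2005 + 0.252 + 0.252 + 0.2145 = 1.1195 m, so the parallel axis theorem gives I = 0.060427 + (3.94)(1.1195)² = 4.9984 kg·m².
Total I = 0.21065 + 1.4753 + 3.358 + 4.9984 = 10.042 kg·m².

10.0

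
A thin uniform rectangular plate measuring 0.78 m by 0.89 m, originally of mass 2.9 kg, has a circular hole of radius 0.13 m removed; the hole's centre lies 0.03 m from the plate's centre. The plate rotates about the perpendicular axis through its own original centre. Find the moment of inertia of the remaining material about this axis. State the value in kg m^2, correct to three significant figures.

0.336

Unpierced body about its centre: I₀ = (1/12)M(a²+b²) = (1/12)(2.9)[(0.78)² + (0.89)²] = 0.33845 kg m^2.
The removed disk has mass m = M·πr²/(ab) = (2.9)·π(0.13)²/(0.78·0.89) = 0.22179 kg (same uniform areal density).
Its moment of inertia about the rotation axis (parallel-axis theorem): I_hole = (1/2)mr² + md² = (1/2)(0.22179)(0.13)² + (0.22179)(0.03)² = 0.0020738 kg m^2.
Treating the hole as negative mass, I = I₀ − I_hole = 0.33845 − 0.0020738 = 0.33638 kg m^2.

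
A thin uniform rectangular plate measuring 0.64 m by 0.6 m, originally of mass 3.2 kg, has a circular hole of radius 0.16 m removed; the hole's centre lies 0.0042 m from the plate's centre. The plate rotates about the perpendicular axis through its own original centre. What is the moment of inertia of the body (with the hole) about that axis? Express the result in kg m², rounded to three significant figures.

0.197

Unpierced body about its centre: I₀ = (1/12)M(a²+b²) = (1/12)(3.2)[(0.64)² + (0.6)²] = 0.20523 kg m².
The removed disk has mass m = M·πr²/(ab) = (3.2)·π(0.16)²/(0.64·0.6) = 0.67021 kg (same uniform areal density).
Its moment of inertia about the rotation axis (parallel-axis theorem): I_hole = (1/2)mr² + md² = (1/2)(0.67021)(0.16)² + (0.67021)(0.0042)² = 0.0085905 kg m².
Treating the hole as negative mass, I = I₀ − I_hole = 0.20523 − 0.0085905 = 0.19664 kg m².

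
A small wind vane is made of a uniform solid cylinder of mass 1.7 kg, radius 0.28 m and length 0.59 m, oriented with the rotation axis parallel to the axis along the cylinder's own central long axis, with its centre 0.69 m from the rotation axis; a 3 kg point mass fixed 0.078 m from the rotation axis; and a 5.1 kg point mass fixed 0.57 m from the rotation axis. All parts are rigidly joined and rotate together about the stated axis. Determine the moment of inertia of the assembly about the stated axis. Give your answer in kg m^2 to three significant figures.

Solid cylinder: I_cm = (1/2)MR² = (1/2)(1.7)(0.28)² = 0.06664 kg m^2; centre at d = 0.69 m, so the parallel axis theorem gives I = 0.06664 + (1.7)(0.69)² = 0.87601 kg m^2.
Point mass: I_cm = 0; centre at d = 0.078 m, so the parallel axis theorem gives I = 0 + (3)(0.078)² = 0.018252 kg m^2.
Point mass: I_cm = 0; centre at d = 0.57 m, so the parallel axis theorem gives I = 0 + (5.1)(0.57)² = 1.657 kg m^2.
Total I = 0.87601 + 0.018252 + 1.657 = 2.5513 kg m^2.

2.55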